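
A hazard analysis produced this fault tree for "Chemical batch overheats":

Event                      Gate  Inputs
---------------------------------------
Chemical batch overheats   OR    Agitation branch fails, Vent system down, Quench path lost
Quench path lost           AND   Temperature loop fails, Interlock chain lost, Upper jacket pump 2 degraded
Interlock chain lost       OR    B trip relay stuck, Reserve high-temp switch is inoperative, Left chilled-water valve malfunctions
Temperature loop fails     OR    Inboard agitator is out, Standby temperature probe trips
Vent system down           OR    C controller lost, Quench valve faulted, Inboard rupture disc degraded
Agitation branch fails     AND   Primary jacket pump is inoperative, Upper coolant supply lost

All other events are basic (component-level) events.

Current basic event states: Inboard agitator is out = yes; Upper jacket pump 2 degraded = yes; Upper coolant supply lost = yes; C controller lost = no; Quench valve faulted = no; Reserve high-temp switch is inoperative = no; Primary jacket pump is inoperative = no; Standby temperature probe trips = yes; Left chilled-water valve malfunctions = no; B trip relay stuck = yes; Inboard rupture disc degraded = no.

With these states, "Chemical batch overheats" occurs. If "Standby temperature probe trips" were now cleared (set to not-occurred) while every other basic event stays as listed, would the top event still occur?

Counterfactual: set "Standby temperature probe trips" to not occurred.
Agitation branch fails [AND]: Primary jacket pump is inoperative=not, Upper coolant supply lost=occurs → not all inputs occur → does not occur.
Vent system down [OR]: C controller lost=not, Quench valve faulted=not, Inboard rupture disc degraded=not → no input occurs → does not occur.
Temperature loop fails [OR]: Inboard agitator is out=occurs, Standby temperature probe trips=not → at least one input occurs → occurs.
Interlock chain lost [OR]: B trip relay stuck=occurs, Reserve high-temp switch is inoperative=not, Left chilled-water valve malfunctions=not → at least one input occurs → occurs.
Quench path lost [AND]: Temperature loop fails=occurs, Interlock chain lost=occurs, Upper jacket pump 2 degraded=occurs → all inputs occur → occurs.
Chemical batch overheats [OR]: Agitation branch fails=not, Vent system down=not, Quench path lost=occurs → at least one input occurs → occurs.

Yes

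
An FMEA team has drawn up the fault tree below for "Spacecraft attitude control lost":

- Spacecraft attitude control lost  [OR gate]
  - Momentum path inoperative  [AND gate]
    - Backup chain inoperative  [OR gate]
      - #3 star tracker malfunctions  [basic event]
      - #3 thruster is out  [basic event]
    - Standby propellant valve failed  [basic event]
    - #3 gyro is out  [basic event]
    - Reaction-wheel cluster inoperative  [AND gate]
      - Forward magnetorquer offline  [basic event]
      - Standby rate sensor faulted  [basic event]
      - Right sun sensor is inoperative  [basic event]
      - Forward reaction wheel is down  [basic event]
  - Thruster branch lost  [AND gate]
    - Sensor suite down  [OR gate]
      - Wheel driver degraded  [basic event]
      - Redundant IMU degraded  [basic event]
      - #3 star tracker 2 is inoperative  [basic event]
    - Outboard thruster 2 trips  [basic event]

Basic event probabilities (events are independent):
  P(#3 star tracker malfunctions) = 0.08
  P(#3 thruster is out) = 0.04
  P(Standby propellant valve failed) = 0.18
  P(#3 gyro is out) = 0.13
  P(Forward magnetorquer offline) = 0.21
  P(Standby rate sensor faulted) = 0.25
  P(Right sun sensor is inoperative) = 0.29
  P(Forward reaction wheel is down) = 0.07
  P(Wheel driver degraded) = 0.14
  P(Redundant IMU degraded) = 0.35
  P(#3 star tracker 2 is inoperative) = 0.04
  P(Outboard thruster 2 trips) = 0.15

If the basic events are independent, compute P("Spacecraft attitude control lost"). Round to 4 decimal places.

0.0695

P(Backup chain inoperative) [OR] = 1 − (1−0.08) × (1−0.04) = 0.116800
P(Reaction-wheel cluster inoperative) [AND] = 0.21 × 0.25 × 0.29 × 0.07 = 0.001066
P(Momentum path inoperative) [AND] = 0.116800 × 0.18 × 0.13 × 0.001066 = 0.000003
P(Sensor suite down) [OR] = 1 − (1−0.14) × (1−0.35) × (1−0.04) = 0.463360
P(Thruster branch lost) [AND] = 0.463360 × 0.15 = 0.069504
P(Spacecraft attitude control lost) [OR] = 1 − (1−0.000003) × (1−0.069504) = 0.069507
Rounded to 4 decimal places: P(Spacecraft attitude control lost) ≈ 0.0695.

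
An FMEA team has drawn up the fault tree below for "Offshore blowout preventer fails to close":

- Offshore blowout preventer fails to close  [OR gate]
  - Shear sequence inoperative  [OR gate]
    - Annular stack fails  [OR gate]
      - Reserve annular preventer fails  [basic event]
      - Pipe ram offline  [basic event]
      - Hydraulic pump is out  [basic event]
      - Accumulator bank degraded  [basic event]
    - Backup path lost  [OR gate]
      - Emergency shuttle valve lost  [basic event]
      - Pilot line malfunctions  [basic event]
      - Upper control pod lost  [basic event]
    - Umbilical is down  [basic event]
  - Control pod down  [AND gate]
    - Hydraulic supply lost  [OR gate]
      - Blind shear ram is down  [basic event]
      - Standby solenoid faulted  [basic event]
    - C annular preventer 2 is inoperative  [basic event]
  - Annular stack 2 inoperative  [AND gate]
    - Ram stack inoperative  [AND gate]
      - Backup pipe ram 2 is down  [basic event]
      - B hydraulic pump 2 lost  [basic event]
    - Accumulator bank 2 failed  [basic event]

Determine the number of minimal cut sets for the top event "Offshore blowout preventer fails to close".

Annular stack fails [OR]: union of children's cut sets → 4 cut set(s).
Backup path lost [OR]: union of children's cut sets → 3 cut set(s).
Shear sequence inoperative [OR]: union of children's cut sets → 8 cut set(s).
Hydraulic supply lost [OR]: union of children's cut sets → 2 cut set(s).
Control pod down [AND]: one cut set from each child combined → 2 × 1 = 2 cut set(s).
Ram stack inoperative [AND]: one cut set from each child combined → 1 × 1 = 1 cut set(s).
Annular stack 2 inoperative [AND]: one cut set from each child combined → 1 × 1 = 1 cut set(s).
Offshore blowout preventer fails to close [OR]: union of children's cut sets → 11 cut set(s).

11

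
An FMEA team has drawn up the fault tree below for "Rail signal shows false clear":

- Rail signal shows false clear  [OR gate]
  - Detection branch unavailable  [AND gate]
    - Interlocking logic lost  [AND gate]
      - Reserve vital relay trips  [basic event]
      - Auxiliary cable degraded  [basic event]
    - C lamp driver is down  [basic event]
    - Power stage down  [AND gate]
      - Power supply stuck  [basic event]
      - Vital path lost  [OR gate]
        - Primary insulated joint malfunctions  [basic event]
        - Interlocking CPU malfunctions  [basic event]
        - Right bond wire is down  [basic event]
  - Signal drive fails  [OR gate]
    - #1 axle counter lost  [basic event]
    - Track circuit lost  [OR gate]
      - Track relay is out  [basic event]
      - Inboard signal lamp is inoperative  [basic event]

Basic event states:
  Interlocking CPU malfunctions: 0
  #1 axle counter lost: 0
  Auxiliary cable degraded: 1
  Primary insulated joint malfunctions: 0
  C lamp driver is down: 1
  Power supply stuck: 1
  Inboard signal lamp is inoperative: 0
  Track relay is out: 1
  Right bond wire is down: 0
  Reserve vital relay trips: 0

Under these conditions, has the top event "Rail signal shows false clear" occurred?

Yes

Interlocking logic lost [AND]: Reserve vital relay trips=not, Auxiliary cable degraded=occurs → not all inputs occur → does not occur.
Vital path lost [OR]: Primary insulated joint malfunctions=not, Interlocking CPU malfunctions=not, Right bond wire is down=not → no input occurs → does not occur.
Power stage down [AND]: Power supply stuck=occurs, Vital path lost=not → not all inputs occur → does not occur.
Detection branch unavailable [AND]: Interlocking logic lost=not, C lamp driver is down=occurs, Power stage down=not → not all inputs occur → does not occur.
Track circuit lost [OR]: Track relay is out=occurs, Inboard signal lamp is inoperative=not → at least one input occurs → occurs.
Signal drive fails [OR]: #1 axle counter lost=not, Track circuit lost=occurs → at least one input occurs → occurs.
Rail signal shows false clear [OR]: Detection branch unavailable=not, Signal drive fails=occurs → at least one input occurs → occurs.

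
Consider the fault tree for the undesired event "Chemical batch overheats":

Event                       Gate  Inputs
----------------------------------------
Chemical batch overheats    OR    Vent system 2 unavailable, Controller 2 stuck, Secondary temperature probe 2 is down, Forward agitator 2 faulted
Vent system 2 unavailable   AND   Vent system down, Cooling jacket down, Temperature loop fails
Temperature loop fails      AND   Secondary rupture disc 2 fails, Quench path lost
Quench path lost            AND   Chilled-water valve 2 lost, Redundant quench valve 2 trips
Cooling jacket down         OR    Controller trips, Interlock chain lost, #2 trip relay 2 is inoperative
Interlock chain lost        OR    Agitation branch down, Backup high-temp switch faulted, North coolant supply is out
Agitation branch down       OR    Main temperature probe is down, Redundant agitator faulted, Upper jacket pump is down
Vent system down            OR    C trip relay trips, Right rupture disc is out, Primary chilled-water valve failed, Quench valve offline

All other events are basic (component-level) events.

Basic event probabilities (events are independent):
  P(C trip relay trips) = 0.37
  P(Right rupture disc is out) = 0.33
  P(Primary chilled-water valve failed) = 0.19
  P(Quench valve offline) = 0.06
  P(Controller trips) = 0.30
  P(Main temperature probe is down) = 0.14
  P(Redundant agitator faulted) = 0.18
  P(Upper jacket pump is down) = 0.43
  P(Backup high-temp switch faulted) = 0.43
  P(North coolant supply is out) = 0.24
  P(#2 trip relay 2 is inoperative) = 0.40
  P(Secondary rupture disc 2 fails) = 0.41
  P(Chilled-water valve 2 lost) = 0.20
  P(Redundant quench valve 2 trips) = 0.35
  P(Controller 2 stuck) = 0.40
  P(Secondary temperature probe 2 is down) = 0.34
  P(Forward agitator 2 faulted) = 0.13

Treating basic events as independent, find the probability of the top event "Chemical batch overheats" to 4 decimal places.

P(Vent system down) [OR] = 1 − (1−0.37) × (1−0.33) × (1−0.19) × (1−0.06) = 0.678613
P(Agitation branch down) [OR] = 1 − (1−0.14) × (1−0.18) × (1−0.43) = 0.598036
P(Interlock chain lost) [OR] = 1 − (1−0.598036) × (1−0.43) × (1−0.24) = 0.825869
P(Cooling jacket down) [OR] = 1 − (1−0.30) × (1−0.825869) × (1−0.40) = 0.926865
P(Quench path lost) [AND] = 0.20 × 0.35 = 0.070000
P(Temperature loop fails) [AND] = 0.41 × 0.070000 = 0.028700
P(Vent system 2 unavailable) [AND] = 0.678613 × 0.926865 × 0.028700 = 0.018052
P(Chemical batch overheats) [OR] = 1 − (1−0.018052) × (1−0.40) × (1−0.34) × (1−0.13) = 0.661699
Rounded to 4 decimal places: P(Chemical batch overheats) ≈ 0.6617.

0.6617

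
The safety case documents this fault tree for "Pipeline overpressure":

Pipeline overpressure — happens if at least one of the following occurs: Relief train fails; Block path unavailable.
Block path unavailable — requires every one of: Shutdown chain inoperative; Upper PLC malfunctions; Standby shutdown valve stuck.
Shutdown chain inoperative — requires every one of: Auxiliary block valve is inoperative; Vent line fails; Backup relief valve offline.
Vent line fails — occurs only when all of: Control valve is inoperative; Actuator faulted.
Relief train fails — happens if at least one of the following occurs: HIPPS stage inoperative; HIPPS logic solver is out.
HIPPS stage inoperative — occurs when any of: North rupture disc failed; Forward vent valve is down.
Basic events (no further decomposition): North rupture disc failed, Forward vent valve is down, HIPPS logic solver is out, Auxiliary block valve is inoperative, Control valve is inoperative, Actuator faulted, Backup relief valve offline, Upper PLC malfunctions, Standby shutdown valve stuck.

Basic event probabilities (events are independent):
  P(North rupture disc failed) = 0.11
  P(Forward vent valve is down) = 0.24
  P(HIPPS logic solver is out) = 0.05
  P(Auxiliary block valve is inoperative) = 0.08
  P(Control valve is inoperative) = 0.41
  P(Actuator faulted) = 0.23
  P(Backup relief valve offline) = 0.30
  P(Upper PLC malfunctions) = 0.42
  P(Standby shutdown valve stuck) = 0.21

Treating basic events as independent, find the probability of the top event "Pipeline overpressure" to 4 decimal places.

0.3575

P(HIPPS stage inoperative) [OR] = 1 − (1−0.11) × (1−0.24) = 0.323600
P(Relief train fails) [OR] = 1 − (1−0.323600) × (1−0.05) = 0.357420
P(Vent line fails) [AND] = 0.41 × 0.23 = 0.094300
P(Shutdown chain inoperative) [AND] = 0.08 × 0.094300 × 0.30 = 0.002263
P(Block path unavailable) [AND] = 0.002263 × 0.42 × 0.21 = 0.000200
P(Pipeline overpressure) [OR] = 1 − (1−0.357420) × (1−0.000200) = 0.357549
Rounded to 4 decimal places: P(Pipeline overpressure) ≈ 0.3575.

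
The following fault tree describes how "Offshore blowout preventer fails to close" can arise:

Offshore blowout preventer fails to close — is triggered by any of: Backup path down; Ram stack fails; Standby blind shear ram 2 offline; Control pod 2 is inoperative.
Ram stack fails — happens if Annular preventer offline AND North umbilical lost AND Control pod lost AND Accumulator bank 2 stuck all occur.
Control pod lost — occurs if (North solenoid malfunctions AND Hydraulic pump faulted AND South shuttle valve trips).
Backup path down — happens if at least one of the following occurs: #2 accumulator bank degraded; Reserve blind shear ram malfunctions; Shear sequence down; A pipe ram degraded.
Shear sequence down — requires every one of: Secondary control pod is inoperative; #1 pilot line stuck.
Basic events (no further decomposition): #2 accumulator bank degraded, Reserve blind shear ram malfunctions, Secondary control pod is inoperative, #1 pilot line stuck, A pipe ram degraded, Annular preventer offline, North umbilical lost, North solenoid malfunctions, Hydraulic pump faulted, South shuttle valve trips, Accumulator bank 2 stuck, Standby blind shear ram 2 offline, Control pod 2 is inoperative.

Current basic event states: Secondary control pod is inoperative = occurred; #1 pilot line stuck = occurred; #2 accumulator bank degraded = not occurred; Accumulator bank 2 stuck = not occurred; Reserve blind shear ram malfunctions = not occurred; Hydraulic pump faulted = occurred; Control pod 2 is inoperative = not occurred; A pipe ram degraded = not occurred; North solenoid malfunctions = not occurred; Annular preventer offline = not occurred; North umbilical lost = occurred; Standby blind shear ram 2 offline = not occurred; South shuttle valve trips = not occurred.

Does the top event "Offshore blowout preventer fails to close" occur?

Yes

Shear sequence down [AND]: Secondary control pod is inoperative=occurs, #1 pilot line stuck=occurs → all inputs occur → occurs.
Backup path down [OR]: #2 accumulator bank degraded=not, Reserve blind shear ram malfunctions=not, Shear sequence down=occurs, A pipe ram degraded=not → at least one input occurs → occurs.
Control pod lost [AND]: North solenoid malfunctions=not, Hydraulic pump faulted=occurs, South shuttle valve trips=not → not all inputs occur → does not occur.
Ram stack fails [AND]: Annular preventer offline=not, North umbilical lost=occurs, Control pod lost=not, Accumulator bank 2 stuck=not → not all inputs occur → does not occur.
Offshore blowout preventer fails to close [OR]: Backup path down=occurs, Ram stack fails=not, Standby blind shear ram 2 offline=not, Control pod 2 is inoperative=not → at least one input occurs → occurs.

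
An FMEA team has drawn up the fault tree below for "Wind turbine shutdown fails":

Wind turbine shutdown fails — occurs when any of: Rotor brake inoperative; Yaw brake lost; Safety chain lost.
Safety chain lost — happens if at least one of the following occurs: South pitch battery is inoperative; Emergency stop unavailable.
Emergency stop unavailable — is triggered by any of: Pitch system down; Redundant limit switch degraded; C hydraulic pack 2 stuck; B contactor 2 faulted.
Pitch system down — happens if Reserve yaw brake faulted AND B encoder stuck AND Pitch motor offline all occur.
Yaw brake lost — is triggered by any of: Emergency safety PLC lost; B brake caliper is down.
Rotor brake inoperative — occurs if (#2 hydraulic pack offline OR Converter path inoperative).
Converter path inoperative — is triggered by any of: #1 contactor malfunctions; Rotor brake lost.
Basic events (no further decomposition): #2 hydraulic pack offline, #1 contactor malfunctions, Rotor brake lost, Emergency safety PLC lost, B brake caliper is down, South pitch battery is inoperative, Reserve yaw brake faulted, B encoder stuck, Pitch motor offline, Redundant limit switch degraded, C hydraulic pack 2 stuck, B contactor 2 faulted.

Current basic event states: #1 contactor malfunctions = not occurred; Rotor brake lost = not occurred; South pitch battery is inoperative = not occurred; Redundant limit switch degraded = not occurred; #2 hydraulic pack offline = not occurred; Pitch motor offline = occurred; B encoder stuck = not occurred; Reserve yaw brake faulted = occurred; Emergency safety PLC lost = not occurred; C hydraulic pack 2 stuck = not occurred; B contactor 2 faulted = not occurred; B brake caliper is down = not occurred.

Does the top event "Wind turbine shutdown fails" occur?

Converter path inoperative [OR]: #1 contactor malfunctions=not, Rotor brake lost=not → no input occurs → does not occur.
Rotor brake inoperative [OR]: #2 hydraulic pack offline=not, Converter path inoperative=not → no input occurs → does not occur.
Yaw brake lost [OR]: Emergency safety PLC lost=not, B brake caliper is down=not → no input occurs → does not occur.
Pitch system down [AND]: Reserve yaw brake faulted=occurs, B encoder stuck=not, Pitch motor offline=occurs → not all inputs occur → does not occur.
Emergency stop unavailable [OR]: Pitch system down=not, Redundant limit switch degraded=not, C hydraulic pack 2 stuck=not, B contactor 2 faulted=not → no input occurs → does not occur.
Safety chain lost [OR]: South pitch battery is inoperative=not, Emergency stop unavailable=not → no input occurs → does not occur.
Wind turbine shutdown fails [OR]: Rotor brake inoperative=not, Yaw brake lost=not, Safety chain lost=not → no input occurs → does not occur.

No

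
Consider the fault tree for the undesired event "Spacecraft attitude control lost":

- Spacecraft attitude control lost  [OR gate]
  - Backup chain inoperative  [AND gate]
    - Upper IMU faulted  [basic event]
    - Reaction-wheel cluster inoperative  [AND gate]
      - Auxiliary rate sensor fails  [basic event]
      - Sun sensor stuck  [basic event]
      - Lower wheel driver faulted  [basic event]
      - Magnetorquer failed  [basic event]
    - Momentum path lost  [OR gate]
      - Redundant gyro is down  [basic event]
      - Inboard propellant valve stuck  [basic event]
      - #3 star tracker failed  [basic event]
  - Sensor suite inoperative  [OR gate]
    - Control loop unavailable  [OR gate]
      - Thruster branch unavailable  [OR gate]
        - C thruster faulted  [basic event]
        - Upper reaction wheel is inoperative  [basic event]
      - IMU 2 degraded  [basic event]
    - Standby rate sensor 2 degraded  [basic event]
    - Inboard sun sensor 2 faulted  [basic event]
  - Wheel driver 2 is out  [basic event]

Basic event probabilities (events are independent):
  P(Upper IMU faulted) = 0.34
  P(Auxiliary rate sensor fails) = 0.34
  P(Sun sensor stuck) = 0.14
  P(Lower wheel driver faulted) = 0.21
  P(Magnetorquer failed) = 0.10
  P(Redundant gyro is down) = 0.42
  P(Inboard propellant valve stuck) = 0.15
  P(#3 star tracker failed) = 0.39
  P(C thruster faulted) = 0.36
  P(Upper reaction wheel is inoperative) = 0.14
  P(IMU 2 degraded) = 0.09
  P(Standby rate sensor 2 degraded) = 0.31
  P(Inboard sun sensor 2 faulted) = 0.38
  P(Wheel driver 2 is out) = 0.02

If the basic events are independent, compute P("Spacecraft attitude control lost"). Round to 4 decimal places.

P(Reaction-wheel cluster inoperative) [AND] = 0.34 × 0.14 × 0.21 × 0.10 = 0.001000
P(Momentum path lost) [OR] = 1 − (1−0.42) × (1−0.15) × (1−0.39) = 0.699270
P(Backup chain inoperative) [AND] = 0.34 × 0.001000 × 0.699270 = 0.000238
P(Thruster branch unavailable) [OR] = 1 − (1−0.36) × (1−0.14) = 0.449600
P(Control loop unavailable) [OR] = 1 − (1−0.449600) × (1−0.09) = 0.499136
P(Sensor suite inoperative) [OR] = 1 − (1−0.499136) × (1−0.31) × (1−0.38) = 0.785730
P(Spacecraft attitude control lost) [OR] = 1 − (1−0.000238) × (1−0.785730) × (1−0.02) = 0.790065
Rounded to 4 decimal places: P(Spacecraft attitude control lost) ≈ 0.7901.

0.7901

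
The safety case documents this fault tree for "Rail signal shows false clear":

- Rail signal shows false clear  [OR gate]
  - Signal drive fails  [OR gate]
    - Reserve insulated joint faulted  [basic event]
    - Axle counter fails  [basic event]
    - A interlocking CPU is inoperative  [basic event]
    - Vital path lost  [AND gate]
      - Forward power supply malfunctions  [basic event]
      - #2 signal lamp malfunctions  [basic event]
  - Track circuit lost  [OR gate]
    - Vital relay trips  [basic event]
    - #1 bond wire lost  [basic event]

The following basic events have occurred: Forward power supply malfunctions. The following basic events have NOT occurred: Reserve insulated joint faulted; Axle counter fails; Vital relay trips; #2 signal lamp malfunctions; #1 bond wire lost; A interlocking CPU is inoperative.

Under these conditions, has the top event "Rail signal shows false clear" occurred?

No

Vital path lost [AND]: Forward power supply malfunctions=occurs, #2 signal lamp malfunctions=not → not all inputs occur → does not occur.
Signal drive fails [OR]: Reserve insulated joint faulted=not, Axle counter fails=not, A interlocking CPU is inoperative=not, Vital path lost=not → no input occurs → does not occur.
Track circuit lost [OR]: Vital relay trips=not, #1 bond wire lost=not → no input occurs → does not occur.
Rail signal shows false clear [OR]: Signal drive fails=not, Track circuit lost=not → no input occurs → does not occur.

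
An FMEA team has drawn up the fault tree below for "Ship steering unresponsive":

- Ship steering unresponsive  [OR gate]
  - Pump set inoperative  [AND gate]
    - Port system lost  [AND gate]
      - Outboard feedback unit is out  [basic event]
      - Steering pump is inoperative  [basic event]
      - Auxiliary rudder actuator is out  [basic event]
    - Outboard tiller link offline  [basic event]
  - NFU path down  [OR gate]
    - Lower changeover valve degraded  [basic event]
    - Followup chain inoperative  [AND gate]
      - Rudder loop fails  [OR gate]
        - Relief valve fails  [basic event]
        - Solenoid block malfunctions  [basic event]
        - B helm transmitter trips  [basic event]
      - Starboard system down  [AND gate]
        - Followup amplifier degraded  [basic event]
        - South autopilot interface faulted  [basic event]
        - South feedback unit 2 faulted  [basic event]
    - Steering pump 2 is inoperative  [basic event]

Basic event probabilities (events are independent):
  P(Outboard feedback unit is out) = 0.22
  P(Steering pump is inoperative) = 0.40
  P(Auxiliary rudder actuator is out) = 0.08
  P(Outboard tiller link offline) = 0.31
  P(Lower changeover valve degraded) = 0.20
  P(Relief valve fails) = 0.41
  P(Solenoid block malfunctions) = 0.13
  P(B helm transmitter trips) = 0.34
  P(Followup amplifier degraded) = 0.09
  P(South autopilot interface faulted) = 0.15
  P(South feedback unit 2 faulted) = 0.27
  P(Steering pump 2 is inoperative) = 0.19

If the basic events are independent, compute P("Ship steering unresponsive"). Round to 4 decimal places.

0.3550

P(Port system lost) [AND] = 0.22 × 0.40 × 0.08 = 0.007040
P(Pump set inoperative) [AND] = 0.007040 × 0.31 = 0.002182
P(Rudder loop fails) [OR] = 1 − (1−0.41) × (1−0.13) × (1−0.34) = 0.661222
P(Starboard system down) [AND] = 0.09 × 0.15 × 0.27 = 0.003645
P(Followup chain inoperative) [AND] = 0.661222 × 0.003645 = 0.002410
P(NFU path down) [OR] = 1 − (1−0.20) × (1−0.002410) × (1−0.19) = 0.353562
P(Ship steering unresponsive) [OR] = 1 − (1−0.002182) × (1−0.353562) = 0.354973
Rounded to 4 decimal places: P(Ship steering unresponsive) ≈ 0.3550.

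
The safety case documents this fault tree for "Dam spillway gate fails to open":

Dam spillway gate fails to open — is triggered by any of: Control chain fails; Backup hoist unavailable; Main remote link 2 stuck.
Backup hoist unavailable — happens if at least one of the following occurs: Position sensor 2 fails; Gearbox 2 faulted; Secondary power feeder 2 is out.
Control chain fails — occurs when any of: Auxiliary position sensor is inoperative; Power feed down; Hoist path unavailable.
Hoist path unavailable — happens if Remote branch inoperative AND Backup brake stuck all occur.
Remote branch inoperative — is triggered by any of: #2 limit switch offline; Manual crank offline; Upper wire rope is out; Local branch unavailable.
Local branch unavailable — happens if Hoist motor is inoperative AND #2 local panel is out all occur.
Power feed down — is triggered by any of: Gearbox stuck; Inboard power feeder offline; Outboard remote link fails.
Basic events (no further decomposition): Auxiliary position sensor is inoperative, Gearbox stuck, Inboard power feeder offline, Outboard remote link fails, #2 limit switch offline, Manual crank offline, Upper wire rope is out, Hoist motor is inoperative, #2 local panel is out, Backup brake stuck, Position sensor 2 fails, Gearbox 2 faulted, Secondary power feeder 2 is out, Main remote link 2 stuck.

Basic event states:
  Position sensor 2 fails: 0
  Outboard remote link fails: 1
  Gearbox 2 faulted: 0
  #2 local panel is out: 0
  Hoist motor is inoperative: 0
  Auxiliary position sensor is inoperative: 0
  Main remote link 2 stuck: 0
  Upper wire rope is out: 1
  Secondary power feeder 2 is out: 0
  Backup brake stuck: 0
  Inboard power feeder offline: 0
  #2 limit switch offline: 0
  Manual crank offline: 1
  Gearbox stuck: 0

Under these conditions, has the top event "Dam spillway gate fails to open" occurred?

Power feed down [OR]: Gearbox stuck=not, Inboard power feeder offline=not, Outboard remote link fails=occurs → at least one input occurs → occurs.
Local branch unavailable [AND]: Hoist motor is inoperative=not, #2 local panel is out=not → not all inputs occur → does not occur.
Remote branch inoperative [OR]: #2 limit switch offline=not, Manual crank offline=occurs, Upper wire rope is out=occurs, Local branch unavailable=not → at least one input occurs → occurs.
Hoist path unavailable [AND]: Remote branch inoperative=occurs, Backup brake stuck=not → not all inputs occur → does not occur.
Control chain fails [OR]: Auxiliary position sensor is inoperative=not, Power feed down=occurs, Hoist path unavailable=not → at least one input occurs → occurs.
Backup hoist unavailable [OR]: Position sensor 2 fails=not, Gearbox 2 faulted=not, Secondary power feeder 2 is out=not → no input occurs → does not occur.
Dam spillway gate fails to open [OR]: Control chain fails=occurs, Backup hoist unavailable=not, Main remote link 2 stuck=not → at least one input occurs → occurs.

Yes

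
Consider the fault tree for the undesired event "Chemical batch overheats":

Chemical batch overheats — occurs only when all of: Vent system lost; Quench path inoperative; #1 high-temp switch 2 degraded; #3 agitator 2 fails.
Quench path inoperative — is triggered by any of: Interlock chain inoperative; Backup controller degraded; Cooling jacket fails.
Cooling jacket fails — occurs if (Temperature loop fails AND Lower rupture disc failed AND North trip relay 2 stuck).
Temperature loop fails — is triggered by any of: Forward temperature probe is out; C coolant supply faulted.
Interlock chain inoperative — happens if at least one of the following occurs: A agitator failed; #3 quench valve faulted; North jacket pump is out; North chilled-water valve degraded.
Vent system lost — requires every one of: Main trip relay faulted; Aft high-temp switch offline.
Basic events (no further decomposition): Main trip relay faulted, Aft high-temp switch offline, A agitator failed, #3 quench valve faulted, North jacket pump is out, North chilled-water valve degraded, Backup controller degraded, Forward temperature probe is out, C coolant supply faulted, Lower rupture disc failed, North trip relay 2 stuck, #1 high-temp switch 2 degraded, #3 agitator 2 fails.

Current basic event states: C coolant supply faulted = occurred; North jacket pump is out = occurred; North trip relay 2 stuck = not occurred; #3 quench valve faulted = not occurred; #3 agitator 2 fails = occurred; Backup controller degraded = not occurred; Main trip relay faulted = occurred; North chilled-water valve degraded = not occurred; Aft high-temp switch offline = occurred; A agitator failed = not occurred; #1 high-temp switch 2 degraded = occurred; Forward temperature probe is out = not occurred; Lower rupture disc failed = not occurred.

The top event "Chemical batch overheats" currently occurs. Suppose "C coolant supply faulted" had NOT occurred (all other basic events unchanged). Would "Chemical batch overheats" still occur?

Counterfactual: set "C coolant supply faulted" to not occurred.
Vent system lost [AND]: Main trip relay faulted=occurs, Aft high-temp switch offline=occurs → all inputs occur → occurs.
Interlock chain inoperative [OR]: A agitator failed=not, #3 quench valve faulted=not, North jacket pump is out=occurs, North chilled-water valve degraded=not → at least one input occurs → occurs.
Temperature loop fails [OR]: Forward temperature probe is out=not, C coolant supply faulted=not → no input occurs → does not occur.
Cooling jacket fails [AND]: Temperature loop fails=not, Lower rupture disc failed=not, North trip relay 2 stuck=not → not all inputs occur → does not occur.
Quench path inoperative [OR]: Interlock chain inoperative=occurs, Backup controller degraded=not, Cooling jacket fails=not → at least one input occurs → occurs.
Chemical batch overheats [AND]: Vent system lost=occurs, Quench path inoperative=occurs, #1 high-temp switch 2 degraded=occurs, #3 agitator 2 fails=occurs → all inputs occur → occurs.

Yes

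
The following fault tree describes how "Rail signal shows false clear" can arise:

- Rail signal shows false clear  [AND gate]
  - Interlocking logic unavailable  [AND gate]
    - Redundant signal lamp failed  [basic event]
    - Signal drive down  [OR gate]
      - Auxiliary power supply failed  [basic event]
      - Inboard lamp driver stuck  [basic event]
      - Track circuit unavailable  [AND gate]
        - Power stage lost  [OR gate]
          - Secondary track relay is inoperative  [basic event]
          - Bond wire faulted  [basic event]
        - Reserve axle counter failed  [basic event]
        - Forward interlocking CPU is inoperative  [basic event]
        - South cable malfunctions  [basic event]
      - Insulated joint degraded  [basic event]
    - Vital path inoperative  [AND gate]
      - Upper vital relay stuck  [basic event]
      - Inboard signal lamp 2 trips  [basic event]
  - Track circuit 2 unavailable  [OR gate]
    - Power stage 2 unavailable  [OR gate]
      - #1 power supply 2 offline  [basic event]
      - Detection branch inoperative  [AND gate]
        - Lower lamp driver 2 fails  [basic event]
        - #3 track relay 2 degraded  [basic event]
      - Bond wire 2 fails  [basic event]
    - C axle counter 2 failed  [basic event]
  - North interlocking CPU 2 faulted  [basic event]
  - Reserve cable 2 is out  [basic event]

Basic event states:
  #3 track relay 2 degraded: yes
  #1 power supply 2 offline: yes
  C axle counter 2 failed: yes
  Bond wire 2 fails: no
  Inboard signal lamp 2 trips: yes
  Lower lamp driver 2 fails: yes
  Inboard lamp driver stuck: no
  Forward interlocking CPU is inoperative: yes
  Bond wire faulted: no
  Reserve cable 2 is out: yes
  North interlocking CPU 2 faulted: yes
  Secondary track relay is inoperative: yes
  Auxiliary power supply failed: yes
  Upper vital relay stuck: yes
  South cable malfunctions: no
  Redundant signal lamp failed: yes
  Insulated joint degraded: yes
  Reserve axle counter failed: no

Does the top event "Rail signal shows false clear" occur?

Yes

Power stage lost [OR]: Secondary track relay is inoperative=occurs, Bond wire faulted=not → at least one input occurs → occurs.
Track circuit unavailable [AND]: Power stage lost=occurs, Reserve axle counter failed=not, Forward interlocking CPU is inoperative=occurs, South cable malfunctions=not → not all inputs occur → does not occur.
Signal drive down [OR]: Auxiliary power supply failed=occurs, Inboard lamp driver stuck=not, Track circuit unavailable=not, Insulated joint degraded=occurs → at least one input occurs → occurs.
Vital path inoperative [AND]: Upper vital relay stuck=occurs, Inboard signal lamp 2 trips=occurs → all inputs occur → occurs.
Interlocking logic unavailable [AND]: Redundant signal lamp failed=occurs, Signal drive down=occurs, Vital path inoperative=occurs → all inputs occur → occurs.
Detection branch inoperative [AND]: Lower lamp driver 2 fails=occurs, #3 track relay 2 degraded=occurs → all inputs occur → occurs.
Power stage 2 unavailable [OR]: #1 power supply 2 offline=occurs, Detection branch inoperative=occurs, Bond wire 2 fails=not → at least one input occurs → occurs.
Track circuit 2 unavailable [OR]: Power stage 2 unavailable=occurs, C axle counter 2 failed=occurs → at least one input occurs → occurs.
Rail signal shows false clear [AND]: Interlocking logic unavailable=occurs, Track circuit 2 unavailable=occurs, North interlocking CPU 2 faulted=occurs, Reserve cable 2 is out=occurs → all inputs occur → occurs.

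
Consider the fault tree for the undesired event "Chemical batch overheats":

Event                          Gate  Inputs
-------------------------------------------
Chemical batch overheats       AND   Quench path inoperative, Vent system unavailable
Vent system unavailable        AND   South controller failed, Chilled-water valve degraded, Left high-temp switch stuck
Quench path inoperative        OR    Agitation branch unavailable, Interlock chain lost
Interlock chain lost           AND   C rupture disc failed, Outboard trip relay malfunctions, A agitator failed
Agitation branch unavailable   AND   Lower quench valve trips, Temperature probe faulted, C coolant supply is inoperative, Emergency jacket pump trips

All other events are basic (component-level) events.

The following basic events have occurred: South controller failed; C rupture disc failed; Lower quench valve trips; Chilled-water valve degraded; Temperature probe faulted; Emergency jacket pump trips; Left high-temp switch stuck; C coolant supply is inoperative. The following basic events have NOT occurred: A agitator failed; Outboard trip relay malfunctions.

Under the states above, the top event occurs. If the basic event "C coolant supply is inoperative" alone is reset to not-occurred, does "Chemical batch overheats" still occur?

Counterfactual: set "C coolant supply is inoperative" to not occurred.
Agitation branch unavailable [AND]: Lower quench valve trips=occurs, Temperature probe faulted=occurs, C coolant supply is inoperative=not, Emergency jacket pump trips=occurs → not all inputs occur → does not occur.
Interlock chain lost [AND]: C rupture disc failed=occurs, Outboard trip relay malfunctions=not, A agitator failed=not → not all inputs occur → does not occur.
Quench path inoperative [OR]: Agitation branch unavailable=not, Interlock chain lost=not → no input occurs → does not occur.
Vent system unavailable [AND]: South controller failed=occurs, Chilled-water valve degraded=occurs, Left high-temp switch stuck=occurs → all inputs occur → occurs.
Chemical batch overheats [AND]: Quench path inoperative=not, Vent system unavailable=occurs → not all inputs occur → does not occur.

No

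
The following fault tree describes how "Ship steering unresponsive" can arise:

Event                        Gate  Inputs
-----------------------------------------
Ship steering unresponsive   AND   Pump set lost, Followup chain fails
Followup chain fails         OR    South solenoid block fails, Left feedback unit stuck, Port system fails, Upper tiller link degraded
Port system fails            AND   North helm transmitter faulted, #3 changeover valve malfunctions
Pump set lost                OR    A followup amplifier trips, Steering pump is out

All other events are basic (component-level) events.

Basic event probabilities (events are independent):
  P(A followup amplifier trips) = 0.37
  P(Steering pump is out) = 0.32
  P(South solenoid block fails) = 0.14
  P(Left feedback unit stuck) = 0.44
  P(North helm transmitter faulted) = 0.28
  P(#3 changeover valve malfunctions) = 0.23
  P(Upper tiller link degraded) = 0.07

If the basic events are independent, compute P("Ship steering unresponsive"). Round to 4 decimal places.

P(Pump set lost) [OR] = 1 − (1−0.37) × (1−0.32) = 0.571600
P(Port system fails) [AND] = 0.28 × 0.23 = 0.064400
P(Followup chain fails) [OR] = 1 − (1−0.14) × (1−0.44) × (1−0.064400) × (1−0.07) = 0.580956
P(Ship steering unresponsive) [AND] = 0.571600 × 0.580956 = 0.332074
Rounded to 4 decimal places: P(Ship steering unresponsive) ≈ 0.3321.

0.3321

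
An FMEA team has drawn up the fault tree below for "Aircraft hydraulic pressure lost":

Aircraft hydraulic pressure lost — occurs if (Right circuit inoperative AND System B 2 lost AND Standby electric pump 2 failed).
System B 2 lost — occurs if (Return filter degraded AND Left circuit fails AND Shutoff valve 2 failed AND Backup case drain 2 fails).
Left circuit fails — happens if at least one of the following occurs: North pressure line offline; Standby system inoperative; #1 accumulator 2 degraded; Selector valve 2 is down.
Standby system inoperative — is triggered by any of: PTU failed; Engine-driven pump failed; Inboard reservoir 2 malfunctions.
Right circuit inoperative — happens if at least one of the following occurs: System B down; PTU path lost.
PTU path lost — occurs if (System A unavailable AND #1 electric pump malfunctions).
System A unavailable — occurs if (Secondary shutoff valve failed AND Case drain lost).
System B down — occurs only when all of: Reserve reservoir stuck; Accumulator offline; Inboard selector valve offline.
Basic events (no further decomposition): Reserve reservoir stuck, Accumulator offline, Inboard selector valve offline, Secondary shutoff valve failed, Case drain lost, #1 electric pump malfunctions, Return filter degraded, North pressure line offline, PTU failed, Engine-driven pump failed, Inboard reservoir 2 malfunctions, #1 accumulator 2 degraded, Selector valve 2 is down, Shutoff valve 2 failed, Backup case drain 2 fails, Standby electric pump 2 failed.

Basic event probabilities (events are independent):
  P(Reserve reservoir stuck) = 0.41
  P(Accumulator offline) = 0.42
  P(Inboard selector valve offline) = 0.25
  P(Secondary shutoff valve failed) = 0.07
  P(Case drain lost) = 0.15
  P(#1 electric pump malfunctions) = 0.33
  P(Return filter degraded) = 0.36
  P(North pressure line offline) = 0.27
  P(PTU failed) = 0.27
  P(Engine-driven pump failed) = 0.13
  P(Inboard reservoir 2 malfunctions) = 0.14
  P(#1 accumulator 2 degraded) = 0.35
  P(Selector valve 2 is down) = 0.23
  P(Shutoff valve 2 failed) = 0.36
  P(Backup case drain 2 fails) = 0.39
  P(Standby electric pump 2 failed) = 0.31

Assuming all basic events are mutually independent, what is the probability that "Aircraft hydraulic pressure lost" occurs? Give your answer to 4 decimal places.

P(System B down) [AND] = 0.41 × 0.42 × 0.25 = 0.043050
P(System A unavailable) [AND] = 0.07 × 0.15 = 0.010500
P(PTU path lost) [AND] = 0.010500 × 0.33 = 0.003465
P(Right circuit inoperative) [OR] = 1 − (1−0.043050) × (1−0.003465) = 0.046366
P(Standby system inoperative) [OR] = 1 − (1−0.27) × (1−0.13) × (1−0.14) = 0.453814
P(Left circuit fails) [OR] = 1 − (1−0.27) × (1−0.453814) × (1−0.35) × (1−0.23) = 0.800443
P(System B 2 lost) [AND] = 0.36 × 0.800443 × 0.36 × 0.39 = 0.040458
P(Aircraft hydraulic pressure lost) [AND] = 0.046366 × 0.040458 × 0.31 = 0.000582
Rounded to 4 decimal places: P(Aircraft hydraulic pressure lost) ≈ 0.0006.

0.0006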